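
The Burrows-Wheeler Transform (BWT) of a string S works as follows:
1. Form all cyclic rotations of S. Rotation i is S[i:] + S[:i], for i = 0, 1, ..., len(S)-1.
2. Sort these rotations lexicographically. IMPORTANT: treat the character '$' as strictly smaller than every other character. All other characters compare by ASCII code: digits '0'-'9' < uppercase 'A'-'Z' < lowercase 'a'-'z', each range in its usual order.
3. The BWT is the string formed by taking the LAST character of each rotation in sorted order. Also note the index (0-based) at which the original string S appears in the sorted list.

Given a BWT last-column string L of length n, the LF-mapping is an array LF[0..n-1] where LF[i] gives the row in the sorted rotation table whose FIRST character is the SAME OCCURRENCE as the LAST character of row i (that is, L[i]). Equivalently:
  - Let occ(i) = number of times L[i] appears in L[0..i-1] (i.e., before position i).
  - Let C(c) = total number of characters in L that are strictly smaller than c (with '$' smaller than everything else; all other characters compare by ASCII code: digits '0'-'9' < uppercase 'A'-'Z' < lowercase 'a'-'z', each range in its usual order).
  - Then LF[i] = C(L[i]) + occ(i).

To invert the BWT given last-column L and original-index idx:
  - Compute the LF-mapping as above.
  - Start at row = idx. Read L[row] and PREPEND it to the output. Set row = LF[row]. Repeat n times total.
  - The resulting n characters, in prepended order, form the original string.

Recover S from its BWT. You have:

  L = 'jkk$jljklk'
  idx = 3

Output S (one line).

Answer: jkkllkjkj$

Derivation:
LF mapping: 1 4 5 0 2 8 3 6 9 7
Walk LF starting at row 3, prepending L[row]:
  step 1: row=3, L[3]='$', prepend. Next row=LF[3]=0
  step 2: row=0, L[0]='j', prepend. Next row=LF[0]=1
  step 3: row=1, L[1]='k', prepend. Next row=LF[1]=4
  step 4: row=4, L[4]='j', prepend. Next row=LF[4]=2
  step 5: row=2, L[2]='k', prepend. Next row=LF[2]=5
  step 6: row=5, L[5]='l', prepend. Next row=LF[5]=8
  step 7: row=8, L[8]='l', prepend. Next row=LF[8]=9
  step 8: row=9, L[9]='k', prepend. Next row=LF[9]=7
  step 9: row=7, L[7]='k', prepend. Next row=LF[7]=6
  step 10: row=6, L[6]='j', prepend. Next row=LF[6]=3
Reversed output: jkkllkjkj$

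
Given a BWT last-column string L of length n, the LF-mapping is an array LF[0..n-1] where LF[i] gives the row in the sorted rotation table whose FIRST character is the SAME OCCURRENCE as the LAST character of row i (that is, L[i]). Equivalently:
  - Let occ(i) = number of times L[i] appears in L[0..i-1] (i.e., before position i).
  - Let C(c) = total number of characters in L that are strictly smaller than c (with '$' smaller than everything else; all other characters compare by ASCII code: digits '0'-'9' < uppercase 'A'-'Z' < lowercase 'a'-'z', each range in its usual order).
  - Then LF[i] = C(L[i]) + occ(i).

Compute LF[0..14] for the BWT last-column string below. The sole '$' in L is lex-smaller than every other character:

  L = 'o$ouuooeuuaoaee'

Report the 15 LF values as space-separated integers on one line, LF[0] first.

Answer: 6 0 7 11 12 8 9 3 13 14 1 10 2 4 5

Derivation:
Char counts: '$':1, 'a':2, 'e':3, 'o':5, 'u':4
C (first-col start): C('$')=0, C('a')=1, C('e')=3, C('o')=6, C('u')=11
L[0]='o': occ=0, LF[0]=C('o')+0=6+0=6
L[1]='$': occ=0, LF[1]=C('$')+0=0+0=0
L[2]='o': occ=1, LF[2]=C('o')+1=6+1=7
L[3]='u': occ=0, LF[3]=C('u')+0=11+0=11
L[4]='u': occ=1, LF[4]=C('u')+1=11+1=12
L[5]='o': occ=2, LF[5]=C('o')+2=6+2=8
L[6]='o': occ=3, LF[6]=C('o')+3=6+3=9
L[7]='e': occ=0, LF[7]=C('e')+0=3+0=3
L[8]='u': occ=2, LF[8]=C('u')+2=11+2=13
L[9]='u': occ=3, LF[9]=C('u')+3=11+3=14
L[10]='a': occ=0, LF[10]=C('a')+0=1+0=1
L[11]='o': occ=4, LF[11]=C('o')+4=6+4=10
L[12]='a': occ=1, LF[12]=C('a')+1=1+1=2
L[13]='e': occ=1, LF[13]=C('e')+1=3+1=4
L[14]='e': occ=2, LF[14]=C('e')+2=3+2=5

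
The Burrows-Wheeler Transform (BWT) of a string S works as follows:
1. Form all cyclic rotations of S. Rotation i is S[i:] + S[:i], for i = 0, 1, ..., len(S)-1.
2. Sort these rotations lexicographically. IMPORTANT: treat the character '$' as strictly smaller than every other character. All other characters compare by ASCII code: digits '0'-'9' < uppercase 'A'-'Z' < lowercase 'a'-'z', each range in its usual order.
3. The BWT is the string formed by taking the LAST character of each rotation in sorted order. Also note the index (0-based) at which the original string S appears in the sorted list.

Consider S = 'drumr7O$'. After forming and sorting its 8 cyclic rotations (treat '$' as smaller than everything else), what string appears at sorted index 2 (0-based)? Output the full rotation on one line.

Answer: O$drumr7

Derivation:
All 8 rotations (rotation i = S[i:]+S[:i]):
  rot[0] = drumr7O$
  rot[1] = rumr7O$d
  rot[2] = umr7O$dr
  rot[3] = mr7O$dru
  rot[4] = r7O$drum
  rot[5] = 7O$drumr
  rot[6] = O$drumr7
  rot[7] = $drumr7O
Sorted (with $ < everything):
  sorted[0] = $drumr7O
  sorted[1] = 7O$drumr
  sorted[2] = O$drumr7
  sorted[3] = drumr7O$
  sorted[4] = mr7O$dru
  sorted[5] = r7O$drum
  sorted[6] = rumr7O$d
  sorted[7] = umr7O$dr
sorted[2] = O$drumr7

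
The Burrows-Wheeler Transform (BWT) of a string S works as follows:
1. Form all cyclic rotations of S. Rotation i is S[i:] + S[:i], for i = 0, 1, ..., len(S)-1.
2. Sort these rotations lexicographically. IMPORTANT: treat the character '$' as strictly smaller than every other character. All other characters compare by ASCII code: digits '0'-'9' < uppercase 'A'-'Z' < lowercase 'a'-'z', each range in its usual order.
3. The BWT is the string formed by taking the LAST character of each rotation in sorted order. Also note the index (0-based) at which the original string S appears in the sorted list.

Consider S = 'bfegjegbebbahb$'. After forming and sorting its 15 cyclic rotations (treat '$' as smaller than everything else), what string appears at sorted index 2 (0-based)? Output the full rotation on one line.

All 15 rotations (rotation i = S[i:]+S[:i]):
  rot[0] = bfegjegbebbahb$
  rot[1] = fegjegbebbahb$b
  rot[2] = egjegbebbahb$bf
  rot[3] = gjegbebbahb$bfe
  rot[4] = jegbebbahb$bfeg
  rot[5] = egbebbahb$bfegj
  rot[6] = gbebbahb$bfegje
  rot[7] = bebbahb$bfegjeg
  rot[8] = ebbahb$bfegjegb
  rot[9] = bbahb$bfegjegbe
  rot[10] = bahb$bfegjegbeb
  rot[11] = ahb$bfegjegbebb
  rot[12] = hb$bfegjegbebba
  rot[13] = b$bfegjegbebbah
  rot[14] = $bfegjegbebbahb
Sorted (with $ < everything):
  sorted[0] = $bfegjegbebbahb
  sorted[1] = ahb$bfegjegbebb
  sorted[2] = b$bfegjegbebbah
  sorted[3] = bahb$bfegjegbeb
  sorted[4] = bbahb$bfegjegbe
  sorted[5] = bebbahb$bfegjeg
  sorted[6] = bfegjegbebbahb$
  sorted[7] = ebbahb$bfegjegb
  sorted[8] = egbebbahb$bfegj
  sorted[9] = egjegbebbahb$bf
  sorted[10] = fegjegbebbahb$b
  sorted[11] = gbebbahb$bfegje
  sorted[12] = gjegbebbahb$bfe
  sorted[13] = hb$bfegjegbebba
  sorted[14] = jegbebbahb$bfeg
sorted[2] = b$bfegjegbebbah

Answer: b$bfegjegbebbah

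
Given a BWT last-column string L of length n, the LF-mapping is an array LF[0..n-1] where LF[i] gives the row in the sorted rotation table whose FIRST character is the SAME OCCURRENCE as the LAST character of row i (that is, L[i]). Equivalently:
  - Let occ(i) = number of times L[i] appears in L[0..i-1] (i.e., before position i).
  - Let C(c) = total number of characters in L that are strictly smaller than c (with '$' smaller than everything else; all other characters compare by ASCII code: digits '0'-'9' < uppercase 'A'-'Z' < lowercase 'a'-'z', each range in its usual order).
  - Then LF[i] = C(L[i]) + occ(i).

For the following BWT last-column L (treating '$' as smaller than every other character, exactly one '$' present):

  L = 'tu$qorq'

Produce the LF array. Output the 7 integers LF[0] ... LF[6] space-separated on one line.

Answer: 5 6 0 2 1 4 3

Derivation:
Char counts: '$':1, 'o':1, 'q':2, 'r':1, 't':1, 'u':1
C (first-col start): C('$')=0, C('o')=1, C('q')=2, C('r')=4, C('t')=5, C('u')=6
L[0]='t': occ=0, LF[0]=C('t')+0=5+0=5
L[1]='u': occ=0, LF[1]=C('u')+0=6+0=6
L[2]='$': occ=0, LF[2]=C('$')+0=0+0=0
L[3]='q': occ=0, LF[3]=C('q')+0=2+0=2
L[4]='o': occ=0, LF[4]=C('o')+0=1+0=1
L[5]='r': occ=0, LF[5]=C('r')+0=4+0=4
L[6]='q': occ=1, LF[6]=C('q')+1=2+1=3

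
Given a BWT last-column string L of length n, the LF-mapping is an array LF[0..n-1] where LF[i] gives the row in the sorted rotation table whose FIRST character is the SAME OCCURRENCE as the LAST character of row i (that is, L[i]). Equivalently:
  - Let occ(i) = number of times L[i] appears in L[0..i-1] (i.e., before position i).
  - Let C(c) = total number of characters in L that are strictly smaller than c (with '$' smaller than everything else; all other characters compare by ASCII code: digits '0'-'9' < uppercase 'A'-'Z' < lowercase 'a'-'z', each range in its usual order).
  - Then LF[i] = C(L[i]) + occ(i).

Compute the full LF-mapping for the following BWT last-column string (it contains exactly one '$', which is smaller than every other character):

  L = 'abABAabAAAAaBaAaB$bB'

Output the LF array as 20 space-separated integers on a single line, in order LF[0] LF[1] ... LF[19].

Answer: 12 17 1 8 2 13 18 3 4 5 6 14 9 15 7 16 10 0 19 11

Derivation:
Char counts: '$':1, 'A':7, 'B':4, 'a':5, 'b':3
C (first-col start): C('$')=0, C('A')=1, C('B')=8, C('a')=12, C('b')=17
L[0]='a': occ=0, LF[0]=C('a')+0=12+0=12
L[1]='b': occ=0, LF[1]=C('b')+0=17+0=17
L[2]='A': occ=0, LF[2]=C('A')+0=1+0=1
L[3]='B': occ=0, LF[3]=C('B')+0=8+0=8
L[4]='A': occ=1, LF[4]=C('A')+1=1+1=2
L[5]='a': occ=1, LF[5]=C('a')+1=12+1=13
L[6]='b': occ=1, LF[6]=C('b')+1=17+1=18
L[7]='A': occ=2, LF[7]=C('A')+2=1+2=3
L[8]='A': occ=3, LF[8]=C('A')+3=1+3=4
L[9]='A': occ=4, LF[9]=C('A')+4=1+4=5
L[10]='A': occ=5, LF[10]=C('A')+5=1+5=6
L[11]='a': occ=2, LF[11]=C('a')+2=12+2=14
L[12]='B': occ=1, LF[12]=C('B')+1=8+1=9
L[13]='a': occ=3, LF[13]=C('a')+3=12+3=15
L[14]='A': occ=6, LF[14]=C('A')+6=1+6=7
L[15]='a': occ=4, LF[15]=C('a')+4=12+4=16
L[16]='B': occ=2, LF[16]=C('B')+2=8+2=10
L[17]='$': occ=0, LF[17]=C('$')+0=0+0=0
L[18]='b': occ=2, LF[18]=C('b')+2=17+2=19
L[19]='B': occ=3, LF[19]=C('B')+3=8+3=11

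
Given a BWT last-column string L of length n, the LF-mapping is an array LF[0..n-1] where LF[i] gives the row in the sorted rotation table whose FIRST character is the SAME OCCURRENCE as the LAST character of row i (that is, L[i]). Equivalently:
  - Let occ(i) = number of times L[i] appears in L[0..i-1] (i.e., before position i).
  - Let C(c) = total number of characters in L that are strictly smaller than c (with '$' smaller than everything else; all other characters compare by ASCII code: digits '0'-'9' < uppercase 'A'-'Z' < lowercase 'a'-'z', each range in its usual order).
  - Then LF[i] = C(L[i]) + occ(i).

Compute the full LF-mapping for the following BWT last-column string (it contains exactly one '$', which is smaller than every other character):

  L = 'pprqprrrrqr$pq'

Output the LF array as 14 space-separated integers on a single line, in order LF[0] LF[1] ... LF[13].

Answer: 1 2 8 5 3 9 10 11 12 6 13 0 4 7

Derivation:
Char counts: '$':1, 'p':4, 'q':3, 'r':6
C (first-col start): C('$')=0, C('p')=1, C('q')=5, C('r')=8
L[0]='p': occ=0, LF[0]=C('p')+0=1+0=1
L[1]='p': occ=1, LF[1]=C('p')+1=1+1=2
L[2]='r': occ=0, LF[2]=C('r')+0=8+0=8
L[3]='q': occ=0, LF[3]=C('q')+0=5+0=5
L[4]='p': occ=2, LF[4]=C('p')+2=1+2=3
L[5]='r': occ=1, LF[5]=C('r')+1=8+1=9
L[6]='r': occ=2, LF[6]=C('r')+2=8+2=10
L[7]='r': occ=3, LF[7]=C('r')+3=8+3=11
L[8]='r': occ=4, LF[8]=C('r')+4=8+4=12
L[9]='q': occ=1, LF[9]=C('q')+1=5+1=6
L[10]='r': occ=5, LF[10]=C('r')+5=8+5=13
L[11]='$': occ=0, LF[11]=C('$')+0=0+0=0
L[12]='p': occ=3, LF[12]=C('p')+3=1+3=4
L[13]='q': occ=2, LF[13]=C('q')+2=5+2=7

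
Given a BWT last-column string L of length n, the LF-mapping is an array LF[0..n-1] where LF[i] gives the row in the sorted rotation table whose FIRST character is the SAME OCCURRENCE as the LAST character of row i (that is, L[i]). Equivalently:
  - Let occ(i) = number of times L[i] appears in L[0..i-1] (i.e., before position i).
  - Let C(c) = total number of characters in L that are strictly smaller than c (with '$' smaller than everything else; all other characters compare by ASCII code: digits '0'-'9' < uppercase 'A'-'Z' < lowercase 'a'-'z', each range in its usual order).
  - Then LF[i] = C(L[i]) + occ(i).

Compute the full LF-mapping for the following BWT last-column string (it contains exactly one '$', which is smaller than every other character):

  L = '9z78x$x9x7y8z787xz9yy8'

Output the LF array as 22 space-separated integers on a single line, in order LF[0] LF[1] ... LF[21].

Answer: 9 19 1 5 12 0 13 10 14 2 16 6 20 3 7 4 15 21 11 17 18 8

Derivation:
Char counts: '$':1, '7':4, '8':4, '9':3, 'x':4, 'y':3, 'z':3
C (first-col start): C('$')=0, C('7')=1, C('8')=5, C('9')=9, C('x')=12, C('y')=16, C('z')=19
L[0]='9': occ=0, LF[0]=C('9')+0=9+0=9
L[1]='z': occ=0, LF[1]=C('z')+0=19+0=19
L[2]='7': occ=0, LF[2]=C('7')+0=1+0=1
L[3]='8': occ=0, LF[3]=C('8')+0=5+0=5
L[4]='x': occ=0, LF[4]=C('x')+0=12+0=12
L[5]='$': occ=0, LF[5]=C('$')+0=0+0=0
L[6]='x': occ=1, LF[6]=C('x')+1=12+1=13
L[7]='9': occ=1, LF[7]=C('9')+1=9+1=10
L[8]='x': occ=2, LF[8]=C('x')+2=12+2=14
L[9]='7': occ=1, LF[9]=C('7')+1=1+1=2
L[10]='y': occ=0, LF[10]=C('y')+0=16+0=16
L[11]='8': occ=1, LF[11]=C('8')+1=5+1=6
L[12]='z': occ=1, LF[12]=C('z')+1=19+1=20
L[13]='7': occ=2, LF[13]=C('7')+2=1+2=3
L[14]='8': occ=2, LF[14]=C('8')+2=5+2=7
L[15]='7': occ=3, LF[15]=C('7')+3=1+3=4
L[16]='x': occ=3, LF[16]=C('x')+3=12+3=15
L[17]='z': occ=2, LF[17]=C('z')+2=19+2=21
L[18]='9': occ=2, LF[18]=C('9')+2=9+2=11
L[19]='y': occ=1, LF[19]=C('y')+1=16+1=17
L[20]='y': occ=2, LF[20]=C('y')+2=16+2=18
L[21]='8': occ=3, LF[21]=C('8')+3=5+3=8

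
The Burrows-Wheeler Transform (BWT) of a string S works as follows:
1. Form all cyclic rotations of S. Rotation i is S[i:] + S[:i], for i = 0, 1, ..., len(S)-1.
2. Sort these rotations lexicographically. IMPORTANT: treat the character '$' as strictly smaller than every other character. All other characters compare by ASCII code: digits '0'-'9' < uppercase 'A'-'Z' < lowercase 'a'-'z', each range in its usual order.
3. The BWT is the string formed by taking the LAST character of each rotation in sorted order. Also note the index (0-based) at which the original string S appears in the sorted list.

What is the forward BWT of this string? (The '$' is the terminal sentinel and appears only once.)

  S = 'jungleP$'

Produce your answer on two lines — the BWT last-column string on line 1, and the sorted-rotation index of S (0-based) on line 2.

All 8 rotations (rotation i = S[i:]+S[:i]):
  rot[0] = jungleP$
  rot[1] = ungleP$j
  rot[2] = ngleP$ju
  rot[3] = gleP$jun
  rot[4] = leP$jung
  rot[5] = eP$jungl
  rot[6] = P$jungle
  rot[7] = $jungleP
Sorted (with $ < everything):
  sorted[0] = $jungleP  (last char: 'P')
  sorted[1] = P$jungle  (last char: 'e')
  sorted[2] = eP$jungl  (last char: 'l')
  sorted[3] = gleP$jun  (last char: 'n')
  sorted[4] = jungleP$  (last char: '$')
  sorted[5] = leP$jung  (last char: 'g')
  sorted[6] = ngleP$ju  (last char: 'u')
  sorted[7] = ungleP$j  (last char: 'j')
Last column: Peln$guj
Original string S is at sorted index 4

Answer: Peln$guj
4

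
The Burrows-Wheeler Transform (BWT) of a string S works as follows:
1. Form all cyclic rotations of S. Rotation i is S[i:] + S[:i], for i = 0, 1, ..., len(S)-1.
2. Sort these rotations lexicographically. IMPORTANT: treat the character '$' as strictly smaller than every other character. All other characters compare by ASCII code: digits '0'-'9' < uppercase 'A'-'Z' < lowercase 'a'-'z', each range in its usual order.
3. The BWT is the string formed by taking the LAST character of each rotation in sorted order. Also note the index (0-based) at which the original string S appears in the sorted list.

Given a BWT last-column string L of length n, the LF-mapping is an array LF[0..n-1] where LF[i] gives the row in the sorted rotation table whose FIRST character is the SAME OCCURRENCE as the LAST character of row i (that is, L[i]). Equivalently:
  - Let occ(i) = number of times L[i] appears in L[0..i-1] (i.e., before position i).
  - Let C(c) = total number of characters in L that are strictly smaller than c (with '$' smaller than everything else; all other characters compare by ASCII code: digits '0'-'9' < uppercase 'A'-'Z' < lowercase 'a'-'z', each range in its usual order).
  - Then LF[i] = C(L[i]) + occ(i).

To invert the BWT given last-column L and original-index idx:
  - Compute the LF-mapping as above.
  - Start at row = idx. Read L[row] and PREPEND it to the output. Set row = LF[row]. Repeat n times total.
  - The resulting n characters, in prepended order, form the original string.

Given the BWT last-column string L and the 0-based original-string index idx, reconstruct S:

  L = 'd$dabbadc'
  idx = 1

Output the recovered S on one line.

Answer: abbcddad$

Derivation:
LF mapping: 6 0 7 1 3 4 2 8 5
Walk LF starting at row 1, prepending L[row]:
  step 1: row=1, L[1]='$', prepend. Next row=LF[1]=0
  step 2: row=0, L[0]='d', prepend. Next row=LF[0]=6
  step 3: row=6, L[6]='a', prepend. Next row=LF[6]=2
  step 4: row=2, L[2]='d', prepend. Next row=LF[2]=7
  step 5: row=7, L[7]='d', prepend. Next row=LF[7]=8
  step 6: row=8, L[8]='c', prepend. Next row=LF[8]=5
  step 7: row=5, L[5]='b', prepend. Next row=LF[5]=4
  step 8: row=4, L[4]='b', prepend. Next row=LF[4]=3
  step 9: row=3, L[3]='a', prepend. Next row=LF[3]=1
Reversed output: abbcddad$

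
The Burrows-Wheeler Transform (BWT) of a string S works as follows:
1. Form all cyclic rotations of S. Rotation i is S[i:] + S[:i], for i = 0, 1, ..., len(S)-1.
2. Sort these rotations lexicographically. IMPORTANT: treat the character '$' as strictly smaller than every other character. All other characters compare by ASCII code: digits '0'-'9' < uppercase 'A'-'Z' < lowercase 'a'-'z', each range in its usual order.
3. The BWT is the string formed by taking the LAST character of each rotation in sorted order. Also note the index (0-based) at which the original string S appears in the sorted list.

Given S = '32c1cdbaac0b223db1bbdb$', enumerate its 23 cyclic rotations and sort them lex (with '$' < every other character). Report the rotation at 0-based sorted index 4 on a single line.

All 23 rotations (rotation i = S[i:]+S[:i]):
  rot[0] = 32c1cdbaac0b223db1bbdb$
  rot[1] = 2c1cdbaac0b223db1bbdb$3
  rot[2] = c1cdbaac0b223db1bbdb$32
  rot[3] = 1cdbaac0b223db1bbdb$32c
  rot[4] = cdbaac0b223db1bbdb$32c1
  rot[5] = dbaac0b223db1bbdb$32c1c
  rot[6] = baac0b223db1bbdb$32c1cd
  rot[7] = aac0b223db1bbdb$32c1cdb
  rot[8] = ac0b223db1bbdb$32c1cdba
  rot[9] = c0b223db1bbdb$32c1cdbaa
  rot[10] = 0b223db1bbdb$32c1cdbaac
  rot[11] = b223db1bbdb$32c1cdbaac0
  rot[12] = 223db1bbdb$32c1cdbaac0b
  rot[13] = 23db1bbdb$32c1cdbaac0b2
  rot[14] = 3db1bbdb$32c1cdbaac0b22
  rot[15] = db1bbdb$32c1cdbaac0b223
  rot[16] = b1bbdb$32c1cdbaac0b223d
  rot[17] = 1bbdb$32c1cdbaac0b223db
  rot[18] = bbdb$32c1cdbaac0b223db1
  rot[19] = bdb$32c1cdbaac0b223db1b
  rot[20] = db$32c1cdbaac0b223db1bb
  rot[21] = b$32c1cdbaac0b223db1bbd
  rot[22] = $32c1cdbaac0b223db1bbdb
Sorted (with $ < everything):
  sorted[0] = $32c1cdbaac0b223db1bbdb
  sorted[1] = 0b223db1bbdb$32c1cdbaac
  sorted[2] = 1bbdb$32c1cdbaac0b223db
  sorted[3] = 1cdbaac0b223db1bbdb$32c
  sorted[4] = 223db1bbdb$32c1cdbaac0b
  sorted[5] = 23db1bbdb$32c1cdbaac0b2
  sorted[6] = 2c1cdbaac0b223db1bbdb$3
  sorted[7] = 32c1cdbaac0b223db1bbdb$
  sorted[8] = 3db1bbdb$32c1cdbaac0b22
  sorted[9] = aac0b223db1bbdb$32c1cdb
  sorted[10] = ac0b223db1bbdb$32c1cdba
  sorted[11] = b$32c1cdbaac0b223db1bbd
  sorted[12] = b1bbdb$32c1cdbaac0b223d
  sorted[13] = b223db1bbdb$32c1cdbaac0
  sorted[14] = baac0b223db1bbdb$32c1cd
  sorted[15] = bbdb$32c1cdbaac0b223db1
  sorted[16] = bdb$32c1cdbaac0b223db1b
  sorted[17] = c0b223db1bbdb$32c1cdbaa
  sorted[18] = c1cdbaac0b223db1bbdb$32
  sorted[19] = cdbaac0b223db1bbdb$32c1
  sorted[20] = db$32c1cdbaac0b223db1bb
  sorted[21] = db1bbdb$32c1cdbaac0b223
  sorted[22] = dbaac0b223db1bbdb$32c1c
sorted[4] = 223db1bbdb$32c1cdbaac0b

Answer: 223db1bbdb$32c1cdbaac0b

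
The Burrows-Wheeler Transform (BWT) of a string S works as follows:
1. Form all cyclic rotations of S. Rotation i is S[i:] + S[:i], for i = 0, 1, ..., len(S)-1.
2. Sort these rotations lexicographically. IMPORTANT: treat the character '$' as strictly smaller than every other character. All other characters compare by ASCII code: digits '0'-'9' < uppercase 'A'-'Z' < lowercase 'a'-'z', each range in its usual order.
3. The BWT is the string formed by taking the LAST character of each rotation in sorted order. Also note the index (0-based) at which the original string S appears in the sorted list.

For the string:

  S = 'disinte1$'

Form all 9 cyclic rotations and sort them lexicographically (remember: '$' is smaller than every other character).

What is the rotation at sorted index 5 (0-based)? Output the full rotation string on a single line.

All 9 rotations (rotation i = S[i:]+S[:i]):
  rot[0] = disinte1$
  rot[1] = isinte1$d
  rot[2] = sinte1$di
  rot[3] = inte1$dis
  rot[4] = nte1$disi
  rot[5] = te1$disin
  rot[6] = e1$disint
  rot[7] = 1$disinte
  rot[8] = $disinte1
Sorted (with $ < everything):
  sorted[0] = $disinte1
  sorted[1] = 1$disinte
  sorted[2] = disinte1$
  sorted[3] = e1$disint
  sorted[4] = inte1$dis
  sorted[5] = isinte1$d
  sorted[6] = nte1$disi
  sorted[7] = sinte1$di
  sorted[8] = te1$disin
sorted[5] = isinte1$d

Answer: isinte1$d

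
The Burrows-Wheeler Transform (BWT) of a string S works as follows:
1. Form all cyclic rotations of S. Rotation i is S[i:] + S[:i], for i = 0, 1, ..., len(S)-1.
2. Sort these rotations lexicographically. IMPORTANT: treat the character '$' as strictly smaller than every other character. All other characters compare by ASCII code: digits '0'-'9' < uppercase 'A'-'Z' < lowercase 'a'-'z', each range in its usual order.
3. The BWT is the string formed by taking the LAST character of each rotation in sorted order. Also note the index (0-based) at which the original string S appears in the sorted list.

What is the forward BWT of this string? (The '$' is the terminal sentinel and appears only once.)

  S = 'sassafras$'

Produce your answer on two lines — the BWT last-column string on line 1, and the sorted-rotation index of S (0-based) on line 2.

Answer: ssrsafas$a
8

Derivation:
All 10 rotations (rotation i = S[i:]+S[:i]):
  rot[0] = sassafras$
  rot[1] = assafras$s
  rot[2] = ssafras$sa
  rot[3] = safras$sas
  rot[4] = afras$sass
  rot[5] = fras$sassa
  rot[6] = ras$sassaf
  rot[7] = as$sassafr
  rot[8] = s$sassafra
  rot[9] = $sassafras
Sorted (with $ < everything):
  sorted[0] = $sassafras  (last char: 's')
  sorted[1] = afras$sass  (last char: 's')
  sorted[2] = as$sassafr  (last char: 'r')
  sorted[3] = assafras$s  (last char: 's')
  sorted[4] = fras$sassa  (last char: 'a')
  sorted[5] = ras$sassaf  (last char: 'f')
  sorted[6] = s$sassafra  (last char: 'a')
  sorted[7] = safras$sas  (last char: 's')
  sorted[8] = sassafras$  (last char: '$')
  sorted[9] = ssafras$sa  (last char: 'a')
Last column: ssrsafas$a
Original string S is at sorted index 8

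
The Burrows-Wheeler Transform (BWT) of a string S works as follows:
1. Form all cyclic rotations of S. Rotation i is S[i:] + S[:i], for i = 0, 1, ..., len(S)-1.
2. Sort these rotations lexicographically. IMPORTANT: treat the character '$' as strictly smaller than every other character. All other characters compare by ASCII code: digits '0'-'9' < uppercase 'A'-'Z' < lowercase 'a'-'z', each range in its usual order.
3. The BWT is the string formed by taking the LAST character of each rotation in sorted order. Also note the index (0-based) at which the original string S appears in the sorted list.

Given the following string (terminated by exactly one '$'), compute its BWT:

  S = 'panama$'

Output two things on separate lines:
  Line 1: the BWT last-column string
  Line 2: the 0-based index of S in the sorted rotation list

Answer: amnpaa$
6

Derivation:
All 7 rotations (rotation i = S[i:]+S[:i]):
  rot[0] = panama$
  rot[1] = anama$p
  rot[2] = nama$pa
  rot[3] = ama$pan
  rot[4] = ma$pana
  rot[5] = a$panam
  rot[6] = $panama
Sorted (with $ < everything):
  sorted[0] = $panama  (last char: 'a')
  sorted[1] = a$panam  (last char: 'm')
  sorted[2] = ama$pan  (last char: 'n')
  sorted[3] = anama$p  (last char: 'p')
  sorted[4] = ma$pana  (last char: 'a')
  sorted[5] = nama$pa  (last char: 'a')
  sorted[6] = panama$  (last char: '$')
Last column: amnpaa$
Original string S is at sorted index 6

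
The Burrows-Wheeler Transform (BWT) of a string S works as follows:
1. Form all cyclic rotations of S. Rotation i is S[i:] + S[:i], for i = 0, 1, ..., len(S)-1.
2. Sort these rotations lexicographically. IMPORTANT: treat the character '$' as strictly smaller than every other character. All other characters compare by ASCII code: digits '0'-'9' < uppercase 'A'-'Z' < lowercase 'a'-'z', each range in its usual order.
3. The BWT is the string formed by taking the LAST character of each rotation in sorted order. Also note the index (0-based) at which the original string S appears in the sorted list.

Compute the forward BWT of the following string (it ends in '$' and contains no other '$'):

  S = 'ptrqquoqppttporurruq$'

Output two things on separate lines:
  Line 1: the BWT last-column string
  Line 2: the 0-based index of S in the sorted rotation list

All 21 rotations (rotation i = S[i:]+S[:i]):
  rot[0] = ptrqquoqppttporurruq$
  rot[1] = trqquoqppttporurruq$p
  rot[2] = rqquoqppttporurruq$pt
  rot[3] = qquoqppttporurruq$ptr
  rot[4] = quoqppttporurruq$ptrq
  rot[5] = uoqppttporurruq$ptrqq
  rot[6] = oqppttporurruq$ptrqqu
  rot[7] = qppttporurruq$ptrqquo
  rot[8] = ppttporurruq$ptrqquoq
  rot[9] = pttporurruq$ptrqquoqp
  rot[10] = ttporurruq$ptrqquoqpp
  rot[11] = tporurruq$ptrqquoqppt
  rot[12] = porurruq$ptrqquoqpptt
  rot[13] = orurruq$ptrqquoqppttp
  rot[14] = rurruq$ptrqquoqppttpo
  rot[15] = urruq$ptrqquoqppttpor
  rot[16] = rruq$ptrqquoqppttporu
  rot[17] = ruq$ptrqquoqppttporur
  rot[18] = uq$ptrqquoqppttporurr
  rot[19] = q$ptrqquoqppttporurru
  rot[20] = $ptrqquoqppttporurruq
Sorted (with $ < everything):
  sorted[0] = $ptrqquoqppttporurruq  (last char: 'q')
  sorted[1] = oqppttporurruq$ptrqqu  (last char: 'u')
  sorted[2] = orurruq$ptrqquoqppttp  (last char: 'p')
  sorted[3] = porurruq$ptrqquoqpptt  (last char: 't')
  sorted[4] = ppttporurruq$ptrqquoq  (last char: 'q')
  sorted[5] = ptrqquoqppttporurruq$  (last char: '$')
  sorted[6] = pttporurruq$ptrqquoqp  (last char: 'p')
  sorted[7] = q$ptrqquoqppttporurru  (last char: 'u')
  sorted[8] = qppttporurruq$ptrqquo  (last char: 'o')
  sorted[9] = qquoqppttporurruq$ptr  (last char: 'r')
  sorted[10] = quoqppttporurruq$ptrq  (last char: 'q')
  sorted[11] = rqquoqppttporurruq$pt  (last char: 't')
  sorted[12] = rruq$ptrqquoqppttporu  (last char: 'u')
  sorted[13] = ruq$ptrqquoqppttporur  (last char: 'r')
  sorted[14] = rurruq$ptrqquoqppttpo  (last char: 'o')
  sorted[15] = tporurruq$ptrqquoqppt  (last char: 't')
  sorted[16] = trqquoqppttporurruq$p  (last char: 'p')
  sorted[17] = ttporurruq$ptrqquoqpp  (last char: 'p')
  sorted[18] = uoqppttporurruq$ptrqq  (last char: 'q')
  sorted[19] = uq$ptrqquoqppttporurr  (last char: 'r')
  sorted[20] = urruq$ptrqquoqppttpor  (last char: 'r')
Last column: quptq$puorqturotppqrr
Original string S is at sorted index 5

Answer: quptq$puorqturotppqrr
5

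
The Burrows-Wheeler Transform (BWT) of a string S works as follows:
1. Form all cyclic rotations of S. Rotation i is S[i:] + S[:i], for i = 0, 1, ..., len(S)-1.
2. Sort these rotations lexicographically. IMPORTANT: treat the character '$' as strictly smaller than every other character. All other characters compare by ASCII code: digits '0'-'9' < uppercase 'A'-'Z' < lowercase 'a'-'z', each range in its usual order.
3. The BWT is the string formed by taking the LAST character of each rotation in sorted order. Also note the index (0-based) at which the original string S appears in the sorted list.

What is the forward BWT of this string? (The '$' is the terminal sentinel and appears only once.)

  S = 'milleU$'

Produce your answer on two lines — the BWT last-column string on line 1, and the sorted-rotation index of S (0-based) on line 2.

Answer: Uelmli$
6

Derivation:
All 7 rotations (rotation i = S[i:]+S[:i]):
  rot[0] = milleU$
  rot[1] = illeU$m
  rot[2] = lleU$mi
  rot[3] = leU$mil
  rot[4] = eU$mill
  rot[5] = U$mille
  rot[6] = $milleU
Sorted (with $ < everything):
  sorted[0] = $milleU  (last char: 'U')
  sorted[1] = U$mille  (last char: 'e')
  sorted[2] = eU$mill  (last char: 'l')
  sorted[3] = illeU$m  (last char: 'm')
  sorted[4] = leU$mil  (last char: 'l')
  sorted[5] = lleU$mi  (last char: 'i')
  sorted[6] = milleU$  (last char: '$')
Last column: Uelmli$
Original string S is at sorted index 6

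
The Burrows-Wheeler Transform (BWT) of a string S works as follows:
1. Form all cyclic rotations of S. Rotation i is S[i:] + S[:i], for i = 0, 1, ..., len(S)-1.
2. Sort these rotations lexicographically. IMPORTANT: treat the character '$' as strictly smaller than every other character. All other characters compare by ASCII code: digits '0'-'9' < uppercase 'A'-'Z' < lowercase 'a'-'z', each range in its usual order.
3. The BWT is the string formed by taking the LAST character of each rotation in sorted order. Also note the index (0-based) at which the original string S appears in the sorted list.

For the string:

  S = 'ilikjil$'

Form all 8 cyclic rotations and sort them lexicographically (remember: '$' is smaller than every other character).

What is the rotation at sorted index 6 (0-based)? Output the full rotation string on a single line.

Answer: l$ilikji

Derivation:
All 8 rotations (rotation i = S[i:]+S[:i]):
  rot[0] = ilikjil$
  rot[1] = likjil$i
  rot[2] = ikjil$il
  rot[3] = kjil$ili
  rot[4] = jil$ilik
  rot[5] = il$ilikj
  rot[6] = l$ilikji
  rot[7] = $ilikjil
Sorted (with $ < everything):
  sorted[0] = $ilikjil
  sorted[1] = ikjil$il
  sorted[2] = il$ilikj
  sorted[3] = ilikjil$
  sorted[4] = jil$ilik
  sorted[5] = kjil$ili
  sorted[6] = l$ilikji
  sorted[7] = likjil$i
sorted[6] = l$ilikji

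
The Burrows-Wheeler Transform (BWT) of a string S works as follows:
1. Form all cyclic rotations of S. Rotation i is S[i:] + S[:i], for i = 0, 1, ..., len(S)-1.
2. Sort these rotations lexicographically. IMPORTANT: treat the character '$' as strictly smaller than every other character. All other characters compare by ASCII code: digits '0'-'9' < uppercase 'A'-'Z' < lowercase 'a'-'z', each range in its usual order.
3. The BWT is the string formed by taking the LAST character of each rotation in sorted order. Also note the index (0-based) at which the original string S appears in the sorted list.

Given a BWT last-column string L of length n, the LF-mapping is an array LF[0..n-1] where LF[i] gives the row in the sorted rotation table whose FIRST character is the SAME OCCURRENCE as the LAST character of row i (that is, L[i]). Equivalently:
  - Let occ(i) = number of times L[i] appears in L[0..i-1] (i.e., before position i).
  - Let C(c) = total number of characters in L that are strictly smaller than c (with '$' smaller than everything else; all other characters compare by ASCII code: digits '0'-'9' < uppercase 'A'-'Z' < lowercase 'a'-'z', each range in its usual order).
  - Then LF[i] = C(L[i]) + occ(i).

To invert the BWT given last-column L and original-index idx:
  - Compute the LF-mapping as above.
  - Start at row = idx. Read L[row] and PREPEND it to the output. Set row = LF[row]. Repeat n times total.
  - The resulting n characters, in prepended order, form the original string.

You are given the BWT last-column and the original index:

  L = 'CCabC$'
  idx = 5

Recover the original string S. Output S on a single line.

LF mapping: 1 2 4 5 3 0
Walk LF starting at row 5, prepending L[row]:
  step 1: row=5, L[5]='$', prepend. Next row=LF[5]=0
  step 2: row=0, L[0]='C', prepend. Next row=LF[0]=1
  step 3: row=1, L[1]='C', prepend. Next row=LF[1]=2
  step 4: row=2, L[2]='a', prepend. Next row=LF[2]=4
  step 5: row=4, L[4]='C', prepend. Next row=LF[4]=3
  step 6: row=3, L[3]='b', prepend. Next row=LF[3]=5
Reversed output: bCaCC$

Answer: bCaCC$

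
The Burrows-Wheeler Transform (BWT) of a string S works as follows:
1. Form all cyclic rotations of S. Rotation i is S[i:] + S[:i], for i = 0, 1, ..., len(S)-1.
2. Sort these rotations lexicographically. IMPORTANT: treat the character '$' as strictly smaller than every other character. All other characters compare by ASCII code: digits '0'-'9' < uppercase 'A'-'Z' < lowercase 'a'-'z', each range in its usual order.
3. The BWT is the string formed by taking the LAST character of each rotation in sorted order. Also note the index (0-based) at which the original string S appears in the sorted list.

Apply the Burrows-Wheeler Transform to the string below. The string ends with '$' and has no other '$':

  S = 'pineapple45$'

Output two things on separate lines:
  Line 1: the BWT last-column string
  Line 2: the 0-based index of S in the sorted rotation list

Answer: 5e4elnppi$pa
9

Derivation:
All 12 rotations (rotation i = S[i:]+S[:i]):
  rot[0] = pineapple45$
  rot[1] = ineapple45$p
  rot[2] = neapple45$pi
  rot[3] = eapple45$pin
  rot[4] = apple45$pine
  rot[5] = pple45$pinea
  rot[6] = ple45$pineap
  rot[7] = le45$pineapp
  rot[8] = e45$pineappl
  rot[9] = 45$pineapple
  rot[10] = 5$pineapple4
  rot[11] = $pineapple45
Sorted (with $ < everything):
  sorted[0] = $pineapple45  (last char: '5')
  sorted[1] = 45$pineapple  (last char: 'e')
  sorted[2] = 5$pineapple4  (last char: '4')
  sorted[3] = apple45$pine  (last char: 'e')
  sorted[4] = e45$pineappl  (last char: 'l')
  sorted[5] = eapple45$pin  (last char: 'n')
  sorted[6] = ineapple45$p  (last char: 'p')
  sorted[7] = le45$pineapp  (last char: 'p')
  sorted[8] = neapple45$pi  (last char: 'i')
  sorted[9] = pineapple45$  (last char: '$')
  sorted[10] = ple45$pineap  (last char: 'p')
  sorted[11] = pple45$pinea  (last char: 'a')
Last column: 5e4elnppi$pa
Original string S is at sorted index 9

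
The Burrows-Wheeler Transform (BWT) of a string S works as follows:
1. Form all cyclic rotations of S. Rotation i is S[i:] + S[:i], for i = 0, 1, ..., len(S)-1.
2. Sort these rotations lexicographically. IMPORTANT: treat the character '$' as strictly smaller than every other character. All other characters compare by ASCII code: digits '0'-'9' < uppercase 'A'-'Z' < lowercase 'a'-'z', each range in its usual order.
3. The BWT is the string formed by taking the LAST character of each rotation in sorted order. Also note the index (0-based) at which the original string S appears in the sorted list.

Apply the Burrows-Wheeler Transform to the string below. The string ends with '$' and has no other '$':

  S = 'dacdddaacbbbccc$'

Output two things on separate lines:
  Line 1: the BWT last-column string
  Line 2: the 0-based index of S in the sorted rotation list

Answer: cdadcbbcacbad$dc
13

Derivation:
All 16 rotations (rotation i = S[i:]+S[:i]):
  rot[0] = dacdddaacbbbccc$
  rot[1] = acdddaacbbbccc$d
  rot[2] = cdddaacbbbccc$da
  rot[3] = dddaacbbbccc$dac
  rot[4] = ddaacbbbccc$dacd
  rot[5] = daacbbbccc$dacdd
  rot[6] = aacbbbccc$dacddd
  rot[7] = acbbbccc$dacddda
  rot[8] = cbbbccc$dacdddaa
  rot[9] = bbbccc$dacdddaac
  rot[10] = bbccc$dacdddaacb
  rot[11] = bccc$dacdddaacbb
  rot[12] = ccc$dacdddaacbbb
  rot[13] = cc$dacdddaacbbbc
  rot[14] = c$dacdddaacbbbcc
  rot[15] = $dacdddaacbbbccc
Sorted (with $ < everything):
  sorted[0] = $dacdddaacbbbccc  (last char: 'c')
  sorted[1] = aacbbbccc$dacddd  (last char: 'd')
  sorted[2] = acbbbccc$dacddda  (last char: 'a')
  sorted[3] = acdddaacbbbccc$d  (last char: 'd')
  sorted[4] = bbbccc$dacdddaac  (last char: 'c')
  sorted[5] = bbccc$dacdddaacb  (last char: 'b')
  sorted[6] = bccc$dacdddaacbb  (last char: 'b')
  sorted[7] = c$dacdddaacbbbcc  (last char: 'c')
  sorted[8] = cbbbccc$dacdddaa  (last char: 'a')
  sorted[9] = cc$dacdddaacbbbc  (last char: 'c')
  sorted[10] = ccc$dacdddaacbbb  (last char: 'b')
  sorted[11] = cdddaacbbbccc$da  (last char: 'a')
  sorted[12] = daacbbbccc$dacdd  (last char: 'd')
  sorted[13] = dacdddaacbbbccc$  (last char: '$')
  sorted[14] = ddaacbbbccc$dacd  (last char: 'd')
  sorted[15] = dddaacbbbccc$dac  (last char: 'c')
Last column: cdadcbbcacbad$dc
Original string S is at sorted index 13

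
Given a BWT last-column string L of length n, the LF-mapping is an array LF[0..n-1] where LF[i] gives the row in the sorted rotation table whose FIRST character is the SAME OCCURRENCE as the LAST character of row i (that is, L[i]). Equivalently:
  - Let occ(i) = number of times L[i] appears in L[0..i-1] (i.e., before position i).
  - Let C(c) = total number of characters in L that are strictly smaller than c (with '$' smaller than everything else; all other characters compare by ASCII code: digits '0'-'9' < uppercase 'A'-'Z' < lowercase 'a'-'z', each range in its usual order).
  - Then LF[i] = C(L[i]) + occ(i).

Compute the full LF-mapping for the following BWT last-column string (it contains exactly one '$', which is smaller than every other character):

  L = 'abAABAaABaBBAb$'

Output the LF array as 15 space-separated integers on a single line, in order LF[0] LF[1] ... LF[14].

Char counts: '$':1, 'A':5, 'B':4, 'a':3, 'b':2
C (first-col start): C('$')=0, C('A')=1, C('B')=6, C('a')=10, C('b')=13
L[0]='a': occ=0, LF[0]=C('a')+0=10+0=10
L[1]='b': occ=0, LF[1]=C('b')+0=13+0=13
L[2]='A': occ=0, LF[2]=C('A')+0=1+0=1
L[3]='A': occ=1, LF[3]=C('A')+1=1+1=2
L[4]='B': occ=0, LF[4]=C('B')+0=6+0=6
L[5]='A': occ=2, LF[5]=C('A')+2=1+2=3
L[6]='a': occ=1, LF[6]=C('a')+1=10+1=11
L[7]='A': occ=3, LF[7]=C('A')+3=1+3=4
L[8]='B': occ=1, LF[8]=C('B')+1=6+1=7
L[9]='a': occ=2, LF[9]=C('a')+2=10+2=12
L[10]='B': occ=2, LF[10]=C('B')+2=6+2=8
L[11]='B': occ=3, LF[11]=C('B')+3=6+3=9
L[12]='A': occ=4, LF[12]=C('A')+4=1+4=5
L[13]='b': occ=1, LF[13]=C('b')+1=13+1=14
L[14]='$': occ=0, LF[14]=C('$')+0=0+0=0

Answer: 10 13 1 2 6 3 11 4 7 12 8 9 5 14 0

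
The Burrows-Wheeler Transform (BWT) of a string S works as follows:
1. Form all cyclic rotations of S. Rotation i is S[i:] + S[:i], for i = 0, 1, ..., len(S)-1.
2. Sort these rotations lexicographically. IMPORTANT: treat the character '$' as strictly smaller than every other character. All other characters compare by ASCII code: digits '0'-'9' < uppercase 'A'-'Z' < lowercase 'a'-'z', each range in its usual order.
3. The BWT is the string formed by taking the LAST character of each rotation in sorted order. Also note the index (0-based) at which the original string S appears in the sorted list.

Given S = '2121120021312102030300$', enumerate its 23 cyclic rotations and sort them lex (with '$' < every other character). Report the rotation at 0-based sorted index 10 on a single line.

All 23 rotations (rotation i = S[i:]+S[:i]):
  rot[0] = 2121120021312102030300$
  rot[1] = 121120021312102030300$2
  rot[2] = 21120021312102030300$21
  rot[3] = 1120021312102030300$212
  rot[4] = 120021312102030300$2121
  rot[5] = 20021312102030300$21211
  rot[6] = 0021312102030300$212112
  rot[7] = 021312102030300$2121120
  rot[8] = 21312102030300$21211200
  rot[9] = 1312102030300$212112002
  rot[10] = 312102030300$2121120021
  rot[11] = 12102030300$21211200213
  rot[12] = 2102030300$212112002131
  rot[13] = 102030300$2121120021312
  rot[14] = 02030300$21211200213121
  rot[15] = 2030300$212112002131210
  rot[16] = 030300$2121120021312102
  rot[17] = 30300$21211200213121020
  rot[18] = 0300$212112002131210203
  rot[19] = 300$2121120021312102030
  rot[20] = 00$21211200213121020303
  rot[21] = 0$212112002131210203030
  rot[22] = $2121120021312102030300
Sorted (with $ < everything):
  sorted[0] = $2121120021312102030300
  sorted[1] = 0$212112002131210203030
  sorted[2] = 00$21211200213121020303
  sorted[3] = 0021312102030300$212112
  sorted[4] = 02030300$21211200213121
  sorted[5] = 021312102030300$2121120
  sorted[6] = 0300$212112002131210203
  sorted[7] = 030300$2121120021312102
  sorted[8] = 102030300$2121120021312
  sorted[9] = 1120021312102030300$212
  sorted[10] = 120021312102030300$2121
  sorted[11] = 12102030300$21211200213
  sorted[12] = 121120021312102030300$2
  sorted[13] = 1312102030300$212112002
  sorted[14] = 20021312102030300$21211
  sorted[15] = 2030300$212112002131210
  sorted[16] = 2102030300$212112002131
  sorted[17] = 21120021312102030300$21
  sorted[18] = 2121120021312102030300$
  sorted[19] = 21312102030300$21211200
  sorted[20] = 300$2121120021312102030
  sorted[21] = 30300$21211200213121020
  sorted[22] = 312102030300$2121120021
sorted[10] = 120021312102030300$2121

Answer: 120021312102030300$2121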